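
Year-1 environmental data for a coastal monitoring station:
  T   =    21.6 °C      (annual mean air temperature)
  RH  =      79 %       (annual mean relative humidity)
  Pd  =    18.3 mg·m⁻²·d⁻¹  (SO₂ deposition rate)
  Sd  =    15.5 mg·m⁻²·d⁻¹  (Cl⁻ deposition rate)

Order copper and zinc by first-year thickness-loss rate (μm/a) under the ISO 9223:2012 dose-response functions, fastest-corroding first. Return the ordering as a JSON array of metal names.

copper: temperature factor f = -0.080·(11.6) = -0.9280
  Pd branch = 0.0053·Pd^0.26·e^(0.059·RH+f) = 0.4718 μm/a
  Cl⁻ term: 0.01025·15.5^0.27·exp(0.036·79+0.049·21.6) = 1.064
  sum: 0.4718 + 1.064 → r_corr = 1.536 μm/a
zinc: temperature factor f = -0.071·(11.6) = -0.8236
  Pd branch = 0.0129·Pd^0.44·e^(0.046·RH+f) = 0.7702 μm/a
  Sd branch = 0.0175·Sd^0.57·e^(0.008·RH+0.085·T) = 0.9848 μm/a
  sum: 0.7702 + 0.9848 → r_corr = 1.755 μm/a
Ordering by μm/a: zinc (1.76) > copper (1.54)

["zinc", "copper"]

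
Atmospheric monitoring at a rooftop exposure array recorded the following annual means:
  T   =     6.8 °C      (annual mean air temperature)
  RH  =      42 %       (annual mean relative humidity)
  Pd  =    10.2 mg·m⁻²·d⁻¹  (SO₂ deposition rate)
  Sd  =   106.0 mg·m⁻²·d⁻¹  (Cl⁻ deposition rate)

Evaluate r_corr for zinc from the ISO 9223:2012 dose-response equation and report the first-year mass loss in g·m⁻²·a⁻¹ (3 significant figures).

zinc: f(T) = +0.038·(T−10) [T≤10 °C] = -0.1216
  Pd branch = 0.0129·Pd^0.44·e^(0.046·RH+f) = 0.2191 μm/a
  Sd branch = 0.0175·Sd^0.57·e^(0.008·RH+0.085·T) = 0.6229 μm/a
  r_corr = 0.2191 + 0.6229 = 0.842 μm/a
Convert to mass loss: 0.842 μm/a × 7.14 g/cm³ = 6.012 g·m⁻²·a⁻¹

r_corr = 6.01 g·m⁻²·a⁻¹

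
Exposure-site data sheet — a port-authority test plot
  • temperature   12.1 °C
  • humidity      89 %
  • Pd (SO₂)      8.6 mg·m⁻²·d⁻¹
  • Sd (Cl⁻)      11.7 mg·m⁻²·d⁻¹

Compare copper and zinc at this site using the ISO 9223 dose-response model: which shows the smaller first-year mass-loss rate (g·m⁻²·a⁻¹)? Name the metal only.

copper: temperature factor f = -0.080·(2.1) = -0.1680
  SO₂ term: 0.0053·8.6^0.26·exp(0.059·89-0.1680) = 1.495
  Sd branch = 0.01025·Sd^0.27·e^(0.036·RH+0.049·T) = 0.8874 μm/a
  sum: 1.495 + 0.8874 → r_corr = 2.383 μm/a
  mass loss = 2.383 μm/a × 8.96 g/cm³ = 21.35 g·m⁻²·a⁻¹
zinc: temperature factor f = -0.071·(2.1) = -0.1491
  SO₂ term: 0.0129·8.6^0.44·exp(0.046·89-0.1491) = 1.718
  Cl⁻ term: 0.0175·11.7^0.57·exp(0.008·89+0.085·12.1) = 0.4053
  sum: 1.718 + 0.4053 → r_corr = 2.123 μm/a
  mass loss = 2.123 μm/a × 7.14 g/cm³ = 15.16 g·m⁻²·a⁻¹
Ordering by g·m⁻²·a⁻¹: copper (21.3) > zinc (15.2)

zinc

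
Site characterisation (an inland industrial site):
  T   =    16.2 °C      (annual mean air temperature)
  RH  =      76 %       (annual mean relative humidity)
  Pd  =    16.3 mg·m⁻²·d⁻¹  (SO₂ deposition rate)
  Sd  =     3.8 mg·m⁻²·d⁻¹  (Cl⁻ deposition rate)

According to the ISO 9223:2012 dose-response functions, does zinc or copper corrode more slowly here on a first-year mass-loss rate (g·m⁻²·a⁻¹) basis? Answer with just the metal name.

zinc: temperature factor f = -0.071·(6.2) = -0.4402
  Pd branch = 0.0129·Pd^0.44·e^(0.046·RH+f) = 0.9356 μm/a
  Cl⁻ term: 0.0175·3.8^0.57·exp(0.008·76+0.085·16.2) = 0.2726
  r_corr = 0.9356 + 0.2726 = 1.208 μm/a
  mass loss = 1.208 μm/a × 7.14 g/cm³ = 8.627 g·m⁻²·a⁻¹
copper: f(T) = -0.080·(T−10) [T>10 °C] = -0.4960
  Pd branch = 0.0053·Pd^0.26·e^(0.059·RH+f) = 0.5908 μm/a
  Sd branch = 0.01025·Sd^0.27·e^(0.036·RH+0.049·T) = 0.5015 μm/a
  r_corr = 0.5908 + 0.5015 = 1.092 μm/a
  mass loss = 1.092 μm/a × 8.96 g/cm³ = 9.786 g·m⁻²·a⁻¹
Ordering by g·m⁻²·a⁻¹: copper (9.79) > zinc (8.63)

zinc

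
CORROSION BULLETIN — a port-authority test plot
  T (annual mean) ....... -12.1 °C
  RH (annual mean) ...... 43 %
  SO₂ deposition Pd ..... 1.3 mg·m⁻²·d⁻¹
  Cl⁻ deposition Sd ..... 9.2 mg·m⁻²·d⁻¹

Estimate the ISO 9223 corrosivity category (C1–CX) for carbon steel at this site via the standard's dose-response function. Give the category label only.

carbon steel: temperature factor f = +0.150·(-22.1) = -3.3150
  SO₂ term: 1.77·1.3^0.52·exp(0.02·43-3.3150) = 0.1742
  Cl⁻ term: 0.102·9.2^0.62·exp(0.033·43+0.04·-12.1) = 1.029
  r_corr = 0.1742 + 1.029 = 1.203 μm/a
1.2 μm/a falls in (0, 1.3] for carbon steel → category C1

C1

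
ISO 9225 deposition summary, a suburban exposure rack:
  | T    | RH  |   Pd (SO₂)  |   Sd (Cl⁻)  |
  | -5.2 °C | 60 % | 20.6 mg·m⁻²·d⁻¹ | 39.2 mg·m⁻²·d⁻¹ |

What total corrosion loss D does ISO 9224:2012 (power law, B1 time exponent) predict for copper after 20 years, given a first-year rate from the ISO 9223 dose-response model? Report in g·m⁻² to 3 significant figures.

copper: f(T) = +0.126·(T−10) [T≤10 °C] = -1.9152
  Pd branch = 0.0053·Pd^0.26·e^(0.059·RH+f) = 0.05909 μm/a
  Sd branch = 0.01025·Sd^0.27·e^(0.036·RH+0.049·T) = 0.1855 μm/a
  r_corr = 0.05909 + 0.1855 = 0.2446 μm/a
ISO 9224: D(t) = r_corr · t^b with b = 0.667 (copper, B1)
  D(20) = 0.2446 × 20^0.667 = 0.2446 × 7.375 = 1.804 μm
  Mass loss = 1.804 μm × 8.96 g/cm³ = 16.16 g·m⁻²

D(20) = 16.2 g·m⁻²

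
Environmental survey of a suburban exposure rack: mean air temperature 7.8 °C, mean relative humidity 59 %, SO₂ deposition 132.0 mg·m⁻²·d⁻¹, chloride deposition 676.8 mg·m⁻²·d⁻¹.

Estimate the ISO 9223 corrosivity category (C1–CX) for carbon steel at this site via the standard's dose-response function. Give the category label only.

C5

carbon steel: temperature factor f = +0.150·(-2.2) = -0.3300
  Pd branch = 1.77·Pd^0.52·e^(0.02·RH+f) = 52.46 μm/a
  Sd branch = 0.102·Sd^0.62·e^(0.033·RH+0.04·T) = 55.53 μm/a
  sum: 52.46 + 55.53 → r_corr = 108 μm/a
ISO 9223 Table 2 (carbon steel): 80 < 108 ≤ 200 μm/a ⇒ C5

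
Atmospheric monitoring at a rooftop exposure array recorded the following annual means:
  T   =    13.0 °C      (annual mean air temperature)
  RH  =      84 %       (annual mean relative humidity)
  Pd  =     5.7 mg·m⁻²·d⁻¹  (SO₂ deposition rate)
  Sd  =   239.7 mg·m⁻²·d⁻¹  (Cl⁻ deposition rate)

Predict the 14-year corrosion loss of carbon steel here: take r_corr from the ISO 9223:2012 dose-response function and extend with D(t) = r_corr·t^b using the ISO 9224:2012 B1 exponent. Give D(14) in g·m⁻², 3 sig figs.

D(14) = 3.18e+03 g·m⁻²

carbon steel: f(T) = -0.054·(T−10) [T>10 °C] = -0.1620
  sulphur-dioxide contribution → 19.97 μm/a
  chloride contribution → 81.98 μm/a
  total first-year rate 101.9 μm/a
ISO 9224: D(t) = r_corr · t^b with b = 0.523 (carbon steel, B1)
  D(14) = 101.9 × 14^0.523 = 101.9 × 3.976 = 405.3 μm
  Mass loss = 405.3 μm × 7.85 g/cm³ = 3182 g·m⁻²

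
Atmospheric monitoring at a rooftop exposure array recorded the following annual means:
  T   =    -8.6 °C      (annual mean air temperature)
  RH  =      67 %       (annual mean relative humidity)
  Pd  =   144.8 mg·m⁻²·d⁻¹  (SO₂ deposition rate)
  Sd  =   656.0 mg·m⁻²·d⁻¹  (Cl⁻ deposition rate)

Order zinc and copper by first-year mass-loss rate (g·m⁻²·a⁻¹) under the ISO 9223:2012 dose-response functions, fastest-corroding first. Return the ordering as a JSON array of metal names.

zinc: temperature factor f = +0.038·(-18.6) = -0.7068
  SO₂ term: 0.0129·144.8^0.44·exp(0.046·67-0.7068) = 1.238
  Sd branch = 0.0175·Sd^0.57·e^(0.008·RH+0.085·T) = 0.5807 μm/a
  sum: 1.238 + 0.5807 → r_corr = 1.819 μm/a
  mass loss = 1.819 μm/a × 7.14 g/cm³ = 12.99 g·m⁻²·a⁻¹
copper: temperature factor f = +0.126·(-18.6) = -2.3436
  SO₂ term: 0.0053·144.8^0.26·exp(0.059·67-2.3436) = 0.09661
  Sd branch = 0.01025·Sd^0.27·e^(0.036·RH+0.049·T) = 0.4323 μm/a
  r_corr = 0.09661 + 0.4323 = 0.5289 μm/a
  mass loss = 0.5289 μm/a × 8.96 g/cm³ = 4.739 g·m⁻²·a⁻¹
Ordering by g·m⁻²·a⁻¹: zinc (13) > copper (4.74)

["zinc", "copper"]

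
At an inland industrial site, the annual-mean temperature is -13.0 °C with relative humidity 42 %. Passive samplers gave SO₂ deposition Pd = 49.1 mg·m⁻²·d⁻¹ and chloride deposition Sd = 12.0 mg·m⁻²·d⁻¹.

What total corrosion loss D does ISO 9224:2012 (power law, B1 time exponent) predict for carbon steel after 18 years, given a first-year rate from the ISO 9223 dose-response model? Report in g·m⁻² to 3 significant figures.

carbon steel: f(T) = +0.150·(T−10) [T≤10 °C] = -3.4500
  sulphur-dioxide contribution → 0.9859 μm/a
  chloride contribution → 1.132 μm/a
  ⇒ r_corr(carbon steel) = 2.118 μm/a
Power-law: D(18) = r_corr · 18^0.523
  D(18) = 2.118 × 18^0.523 = 2.118 × 4.534 = 9.602 μm
  Mass loss = 9.602 μm × 7.85 g/cm³ = 75.38 g·m⁻²

D(18) = 75.4 g·m⁻²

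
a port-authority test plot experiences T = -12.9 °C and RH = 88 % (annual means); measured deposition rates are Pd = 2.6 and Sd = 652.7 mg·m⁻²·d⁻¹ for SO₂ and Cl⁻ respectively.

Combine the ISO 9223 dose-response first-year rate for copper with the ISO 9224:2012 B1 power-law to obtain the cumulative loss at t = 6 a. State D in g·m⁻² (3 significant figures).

D(6) = 24.1 g·m⁻²

copper: T≤10 °C ⇒ hinge +0.126·(-12.9−10) = -2.8854
  Pd branch = 0.0053·Pd^0.26·e^(0.059·RH+f) = 0.06822 μm/a
  Sd branch = 0.01025·Sd^0.27·e^(0.036·RH+0.049·T) = 0.7448 μm/a
  sum: 0.06822 + 0.7448 → r_corr = 0.813 μm/a
Power-law: D(6) = r_corr · 6^0.667
  D(6) = 0.813 × 6^0.667 = 0.813 × 3.304 = 2.686 μm
  Mass loss = 2.686 μm × 8.96 g/cm³ = 24.07 g·m⁻²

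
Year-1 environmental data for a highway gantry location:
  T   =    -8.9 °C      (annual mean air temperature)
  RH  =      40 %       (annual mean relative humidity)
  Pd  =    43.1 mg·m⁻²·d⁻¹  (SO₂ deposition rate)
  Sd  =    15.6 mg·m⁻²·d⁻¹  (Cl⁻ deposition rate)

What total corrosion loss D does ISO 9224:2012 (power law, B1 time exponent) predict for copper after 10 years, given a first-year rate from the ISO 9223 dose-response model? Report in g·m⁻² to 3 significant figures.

D(10) = 3.02 g·m⁻²

copper: T≤10 °C ⇒ hinge +0.126·(-8.9−10) = -2.3814
  Pd branch = 0.0053·Pd^0.26·e^(0.059·RH+f) = 0.0138 μm/a
  Sd branch = 0.01025·Sd^0.27·e^(0.036·RH+0.049·T) = 0.05873 μm/a
  sum: 0.0138 + 0.05873 → r_corr = 0.07253 μm/a
ISO 9224: D(t) = r_corr · t^b with b = 0.667 (copper, B1)
  D(10) = 0.07253 × 10^0.667 = 0.07253 × 4.645 = 0.3369 μm
  Mass loss = 0.3369 μm × 8.96 g/cm³ = 3.019 g·m⁻²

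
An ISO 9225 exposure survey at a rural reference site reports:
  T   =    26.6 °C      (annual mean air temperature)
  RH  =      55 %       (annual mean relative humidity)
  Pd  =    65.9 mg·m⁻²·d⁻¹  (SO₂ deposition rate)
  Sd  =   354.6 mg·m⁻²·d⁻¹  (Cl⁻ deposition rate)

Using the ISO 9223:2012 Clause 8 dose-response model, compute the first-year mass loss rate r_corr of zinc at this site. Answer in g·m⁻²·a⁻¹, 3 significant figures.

r_corr = 55.1 g·m⁻²·a⁻¹

zinc: T>10 °C ⇒ hinge -0.071·(26.6−10) = -1.1786
  Pd branch = 0.0129·Pd^0.44·e^(0.046·RH+f) = 0.3146 μm/a
  Cl⁻ term: 0.0175·354.6^0.57·exp(0.008·55+0.085·26.6) = 7.403
  sum: 0.3146 + 7.403 → r_corr = 7.718 μm/a
Convert to mass loss: 7.718 μm/a × 7.14 g/cm³ = 55.11 g·m⁻²·a⁻¹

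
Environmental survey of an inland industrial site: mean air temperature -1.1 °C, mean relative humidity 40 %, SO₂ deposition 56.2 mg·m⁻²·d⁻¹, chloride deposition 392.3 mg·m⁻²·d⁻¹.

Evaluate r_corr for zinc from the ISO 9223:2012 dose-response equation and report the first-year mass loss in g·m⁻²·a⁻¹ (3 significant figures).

zinc: temperature factor f = +0.038·(-11.1) = -0.4218
  sulphur-dioxide contribution → 0.3136 μm/a
  chloride contribution → 0.6603 μm/a
  ⇒ r_corr(zinc) = 0.974 μm/a
Convert to mass loss: 0.974 μm/a × 7.14 g/cm³ = 6.954 g·m⁻²·a⁻¹

r_corr = 6.95 g·m⁻²·a⁻¹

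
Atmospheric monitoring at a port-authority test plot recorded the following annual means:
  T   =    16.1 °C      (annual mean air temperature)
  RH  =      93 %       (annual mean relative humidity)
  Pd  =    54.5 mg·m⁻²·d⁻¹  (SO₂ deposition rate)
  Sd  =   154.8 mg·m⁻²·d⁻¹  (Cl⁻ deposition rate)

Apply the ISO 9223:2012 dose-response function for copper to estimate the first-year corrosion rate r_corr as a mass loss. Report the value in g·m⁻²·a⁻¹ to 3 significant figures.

r_corr = 42.3 g·m⁻²·a⁻¹

copper: f(T) = -0.080·(T−10) [T>10 °C] = -0.4880
  sulphur-dioxide contribution → 2.222 μm/a
  chloride contribution → 2.504 μm/a
  ⇒ r_corr(copper) = 4.726 μm/a
Convert to mass loss: 4.726 μm/a × 8.96 g/cm³ = 42.34 g·m⁻²·a⁻¹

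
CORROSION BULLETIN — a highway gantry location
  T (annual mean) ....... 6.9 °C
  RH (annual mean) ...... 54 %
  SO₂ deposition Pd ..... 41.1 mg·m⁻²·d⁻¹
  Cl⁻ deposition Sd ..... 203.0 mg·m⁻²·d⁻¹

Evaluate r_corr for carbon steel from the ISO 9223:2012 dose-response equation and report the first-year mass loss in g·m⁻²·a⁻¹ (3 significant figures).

carbon steel: f(T) = +0.150·(T−10) [T≤10 °C] = -0.4650
  Pd branch = 1.77·Pd^0.52·e^(0.02·RH+f) = 22.61 μm/a
  Cl⁻ term: 0.102·203.0^0.62·exp(0.033·54+0.04·6.9) = 21.53
  sum: 22.61 + 21.53 → r_corr = 44.14 μm/a
Convert to mass loss: 44.14 μm/a × 7.85 g/cm³ = 346.5 g·m⁻²·a⁻¹

r_corr = 346 g·m⁻²·a⁻¹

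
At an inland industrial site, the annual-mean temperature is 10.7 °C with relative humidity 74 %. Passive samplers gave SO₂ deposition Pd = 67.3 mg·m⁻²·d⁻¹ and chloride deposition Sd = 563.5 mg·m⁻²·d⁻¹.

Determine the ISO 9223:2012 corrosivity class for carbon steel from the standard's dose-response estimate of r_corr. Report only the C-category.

C5

carbon steel: f(T) = -0.054·(T−10) [T>10 °C] = -0.0378
  sulphur-dioxide contribution → 66.82 μm/a
  chloride contribution → 91.32 μm/a
  ⇒ r_corr(carbon steel) = 158.1 μm/a
ISO 9223 Table 2 (carbon steel): 80 < 158 ≤ 200 μm/a ⇒ C5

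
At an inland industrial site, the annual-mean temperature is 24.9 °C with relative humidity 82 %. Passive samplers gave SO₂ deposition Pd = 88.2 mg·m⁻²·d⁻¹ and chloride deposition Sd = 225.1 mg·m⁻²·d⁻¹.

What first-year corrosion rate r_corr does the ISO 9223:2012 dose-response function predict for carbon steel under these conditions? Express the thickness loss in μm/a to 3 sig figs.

r_corr = 161 μm/a

carbon steel: T>10 °C ⇒ hinge -0.054·(24.9−10) = -0.8046
  Pd branch = 1.77·Pd^0.52·e^(0.02·RH+f) = 41.92 μm/a
  Cl⁻ term: 0.102·225.1^0.62·exp(0.033·82+0.04·24.9) = 118.8
  sum: 41.92 + 118.8 → r_corr = 160.7 μm/a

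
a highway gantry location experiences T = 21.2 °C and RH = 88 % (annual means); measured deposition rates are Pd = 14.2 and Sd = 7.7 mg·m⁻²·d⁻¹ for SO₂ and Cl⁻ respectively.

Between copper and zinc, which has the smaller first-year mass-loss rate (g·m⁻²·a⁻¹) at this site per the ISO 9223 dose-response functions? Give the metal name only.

copper: T>10 °C ⇒ hinge -0.080·(21.2−10) = -0.8960
  SO₂ term: 0.0053·14.2^0.26·exp(0.059·88-0.8960) = 0.7755
  Cl⁻ term: 0.01025·7.7^0.27·exp(0.036·88+0.049·21.2) = 1.194
  r_corr = 0.7755 + 1.194 = 1.97 μm/a
  mass loss = 1.97 μm/a × 8.96 g/cm³ = 17.65 g·m⁻²·a⁻¹
zinc: f(T) = -0.071·(T−10) [T>10 °C] = -0.7952
  SO₂ term: 0.0129·14.2^0.44·exp(0.046·88-0.7952) = 1.072
  Cl⁻ term: 0.0175·7.7^0.57·exp(0.008·88+0.085·21.2) = 0.6866
  r_corr = 1.072 + 0.6866 = 1.759 μm/a
  mass loss = 1.759 μm/a × 7.14 g/cm³ = 12.56 g·m⁻²·a⁻¹
Ordering by g·m⁻²·a⁻¹: copper (17.6) > zinc (12.6)

zinc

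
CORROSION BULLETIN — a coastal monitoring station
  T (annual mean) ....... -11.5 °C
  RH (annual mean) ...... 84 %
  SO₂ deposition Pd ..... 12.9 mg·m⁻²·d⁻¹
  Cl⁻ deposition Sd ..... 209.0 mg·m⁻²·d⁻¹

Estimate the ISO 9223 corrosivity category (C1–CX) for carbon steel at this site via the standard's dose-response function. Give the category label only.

C3

carbon steel: temperature factor f = +0.150·(-21.5) = -3.2250
  Pd branch = 1.77·Pd^0.52·e^(0.02·RH+f) = 1.427 μm/a
  Sd branch = 0.102·Sd^0.62·e^(0.033·RH+0.04·T) = 28.26 μm/a
  sum: 1.427 + 28.26 → r_corr = 29.69 μm/a
ISO 9223 Table 2 (carbon steel): 25 < 29.7 ≤ 50 μm/a ⇒ C3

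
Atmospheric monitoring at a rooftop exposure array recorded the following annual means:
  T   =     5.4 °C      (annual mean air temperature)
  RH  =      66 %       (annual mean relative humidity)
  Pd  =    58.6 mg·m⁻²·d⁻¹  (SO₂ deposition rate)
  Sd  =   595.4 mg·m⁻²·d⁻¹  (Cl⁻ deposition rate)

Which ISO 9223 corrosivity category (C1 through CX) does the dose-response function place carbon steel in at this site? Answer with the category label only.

carbon steel: T≤10 °C ⇒ hinge +0.150·(5.4−10) = -0.6900
  SO₂ term: 1.77·58.6^0.52·exp(0.02·66-0.6900) = 27.6
  Cl⁻ term: 0.102·595.4^0.62·exp(0.033·66+0.04·5.4) = 58.71
  sum: 27.6 + 58.71 → r_corr = 86.3 μm/a
86.3 μm/a falls in (80, 200] for carbon steel → category C5

C5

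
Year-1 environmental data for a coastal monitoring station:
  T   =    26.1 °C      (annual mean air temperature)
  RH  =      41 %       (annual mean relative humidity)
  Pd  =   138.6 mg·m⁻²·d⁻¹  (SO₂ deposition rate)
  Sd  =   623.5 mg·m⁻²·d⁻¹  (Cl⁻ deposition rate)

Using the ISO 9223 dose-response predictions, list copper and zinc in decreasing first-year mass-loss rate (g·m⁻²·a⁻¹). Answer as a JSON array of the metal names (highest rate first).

copper: T>10 °C ⇒ hinge -0.080·(26.1−10) = -1.2880
  SO₂ term: 0.0053·138.6^0.26·exp(0.059·41-1.2880) = 0.0592
  Cl⁻ term: 0.01025·623.5^0.27·exp(0.036·41+0.049·26.1) = 0.9157
  sum: 0.0592 + 0.9157 → r_corr = 0.9749 μm/a
  mass loss = 0.9749 μm/a × 8.96 g/cm³ = 8.735 g·m⁻²·a⁻¹
zinc: temperature factor f = -0.071·(16.1) = -1.1431
  SO₂ term: 0.0129·138.6^0.44·exp(0.046·41-1.1431) = 0.2375
  Sd branch = 0.0175·Sd^0.57·e^(0.008·RH+0.085·T) = 8.75 μm/a
  sum: 0.2375 + 8.75 → r_corr = 8.988 μm/a
  mass loss = 8.988 μm/a × 7.14 g/cm³ = 64.17 g·m⁻²·a⁻¹
Ordering by g·m⁻²·a⁻¹: zinc (64.2) > copper (8.74)

["zinc", "copper"]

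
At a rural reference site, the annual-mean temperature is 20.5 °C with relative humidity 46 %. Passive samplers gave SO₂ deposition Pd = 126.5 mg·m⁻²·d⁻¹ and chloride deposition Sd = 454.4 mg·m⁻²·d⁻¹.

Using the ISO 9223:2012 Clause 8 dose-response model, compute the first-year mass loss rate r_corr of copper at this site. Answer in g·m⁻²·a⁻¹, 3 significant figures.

r_corr = 7.94 g·m⁻²·a⁻¹

copper: T>10 °C ⇒ hinge -0.080·(20.5−10) = -0.8400
  Pd branch = 0.0053·Pd^0.26·e^(0.059·RH+f) = 0.1215 μm/a
  Cl⁻ term: 0.01025·454.4^0.27·exp(0.036·46+0.049·20.5) = 0.765
  r_corr = 0.1215 + 0.765 = 0.8866 μm/a
Convert to mass loss: 0.8866 μm/a × 8.96 g/cm³ = 7.943 g·m⁻²·a⁻¹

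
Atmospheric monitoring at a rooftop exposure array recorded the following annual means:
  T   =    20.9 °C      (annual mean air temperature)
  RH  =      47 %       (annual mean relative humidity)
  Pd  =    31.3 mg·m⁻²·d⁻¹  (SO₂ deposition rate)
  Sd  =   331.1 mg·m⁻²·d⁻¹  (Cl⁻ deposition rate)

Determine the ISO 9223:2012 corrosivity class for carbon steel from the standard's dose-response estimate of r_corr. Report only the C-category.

carbon steel: f(T) = -0.054·(T−10) [T>10 °C] = -0.5886
  Pd branch = 1.77·Pd^0.52·e^(0.02·RH+f) = 15.08 μm/a
  Sd branch = 0.102·Sd^0.62·e^(0.033·RH+0.04·T) = 40.52 μm/a
  sum: 15.08 + 40.52 → r_corr = 55.59 μm/a
Category bounds: 50…80 μm/a bracket r_corr ⇒ C4

C4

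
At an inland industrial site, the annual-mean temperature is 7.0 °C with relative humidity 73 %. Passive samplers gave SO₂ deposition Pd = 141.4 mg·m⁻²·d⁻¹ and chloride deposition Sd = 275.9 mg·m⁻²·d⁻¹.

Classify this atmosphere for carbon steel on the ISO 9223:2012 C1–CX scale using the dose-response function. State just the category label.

carbon steel: temperature factor f = +0.150·(-3.0) = -0.4500
  SO₂ term: 1.77·141.4^0.52·exp(0.02·73-0.4500) = 63.8
  Cl⁻ term: 0.102·275.9^0.62·exp(0.033·73+0.04·7.0) = 48.94
  r_corr = 63.8 + 48.94 = 112.7 μm/a
ISO 9223 Table 2 (carbon steel): 80 < 113 ≤ 200 μm/a ⇒ C5

C5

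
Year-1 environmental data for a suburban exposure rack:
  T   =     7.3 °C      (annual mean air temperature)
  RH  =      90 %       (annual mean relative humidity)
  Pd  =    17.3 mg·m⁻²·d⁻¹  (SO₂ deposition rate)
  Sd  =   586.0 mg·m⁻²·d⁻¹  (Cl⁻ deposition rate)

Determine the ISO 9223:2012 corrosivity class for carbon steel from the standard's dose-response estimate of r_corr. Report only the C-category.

C5

carbon steel: temperature factor f = +0.150·(-2.7) = -0.4050
  Pd branch = 1.77·Pd^0.52·e^(0.02·RH+f) = 31.45 μm/a
  Sd branch = 0.102·Sd^0.62·e^(0.033·RH+0.04·T) = 138.5 μm/a
  sum: 31.45 + 138.5 → r_corr = 169.9 μm/a
170 μm/a falls in (80, 200] for carbon steel → category C5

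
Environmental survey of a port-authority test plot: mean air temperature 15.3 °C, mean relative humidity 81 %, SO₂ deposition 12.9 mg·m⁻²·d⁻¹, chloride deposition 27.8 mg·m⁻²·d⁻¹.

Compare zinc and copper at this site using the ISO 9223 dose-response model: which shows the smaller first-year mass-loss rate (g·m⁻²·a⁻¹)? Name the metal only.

zinc: T>10 °C ⇒ hinge -0.071·(15.3−10) = -0.3763
  Pd branch = 0.0129·Pd^0.44·e^(0.046·RH+f) = 1.132 μm/a
  Sd branch = 0.0175·Sd^0.57·e^(0.008·RH+0.085·T) = 0.8173 μm/a
  r_corr = 1.132 + 0.8173 = 1.95 μm/a
  mass loss = 1.95 μm/a × 7.14 g/cm³ = 13.92 g·m⁻²·a⁻¹
copper: T>10 °C ⇒ hinge -0.080·(15.3−10) = -0.4240
  Pd branch = 0.0053·Pd^0.26·e^(0.059·RH+f) = 0.8024 μm/a
  Sd branch = 0.01025·Sd^0.27·e^(0.036·RH+0.049·T) = 0.9831 μm/a
  sum: 0.8024 + 0.9831 → r_corr = 1.786 μm/a
  mass loss = 1.786 μm/a × 8.96 g/cm³ = 16 g·m⁻²·a⁻¹
Ordering by g·m⁻²·a⁻¹: copper (16) > zinc (13.9)

zinc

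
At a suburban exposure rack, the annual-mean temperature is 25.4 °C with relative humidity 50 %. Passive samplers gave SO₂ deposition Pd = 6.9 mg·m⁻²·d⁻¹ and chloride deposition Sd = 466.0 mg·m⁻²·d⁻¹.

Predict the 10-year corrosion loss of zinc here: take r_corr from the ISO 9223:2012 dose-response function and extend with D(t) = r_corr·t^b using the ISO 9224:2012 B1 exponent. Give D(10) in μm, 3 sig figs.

zinc: f(T) = -0.071·(T−10) [T>10 °C] = -1.0934
  SO₂ term: 0.0129·6.9^0.44·exp(0.046·50-1.0934) = 0.1009
  Cl⁻ term: 0.0175·466.0^0.57·exp(0.008·50+0.085·25.4) = 7.505
  r_corr = 0.1009 + 7.505 = 7.606 μm/a
ISO 9224: D(t) = r_corr · t^b with b = 0.813 (zinc, B1)
  D(10) = 7.606 × 10^0.813 = 7.606 × 6.501 = 49.45 μm

D(10) = 49.5 μm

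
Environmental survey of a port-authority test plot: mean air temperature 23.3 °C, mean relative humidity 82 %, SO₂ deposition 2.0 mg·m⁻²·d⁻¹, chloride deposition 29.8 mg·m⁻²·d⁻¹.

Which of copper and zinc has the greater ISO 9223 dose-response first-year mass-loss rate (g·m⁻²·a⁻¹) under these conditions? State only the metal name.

copper

copper: f(T) = -0.080·(T−10) [T>10 °C] = -1.0640
  SO₂ term: 0.0053·2.0^0.26·exp(0.059·82-1.0640) = 0.2764
  Cl⁻ term: 0.01025·29.8^0.27·exp(0.036·82+0.049·23.3) = 1.537
  r_corr = 0.2764 + 1.537 = 1.813 μm/a
  mass loss = 1.813 μm/a × 8.96 g/cm³ = 16.25 g·m⁻²·a⁻¹
zinc: T>10 °C ⇒ hinge -0.071·(23.3−10) = -0.9443
  SO₂ term: 0.0129·2.0^0.44·exp(0.046·82-0.9443) = 0.2959
  Cl⁻ term: 0.0175·29.8^0.57·exp(0.008·82+0.085·23.3) = 1.692
  sum: 0.2959 + 1.692 → r_corr = 1.988 μm/a
  mass loss = 1.988 μm/a × 7.14 g/cm³ = 14.19 g·m⁻²·a⁻¹
Ordering by g·m⁻²·a⁻¹: copper (16.2) > zinc (14.2)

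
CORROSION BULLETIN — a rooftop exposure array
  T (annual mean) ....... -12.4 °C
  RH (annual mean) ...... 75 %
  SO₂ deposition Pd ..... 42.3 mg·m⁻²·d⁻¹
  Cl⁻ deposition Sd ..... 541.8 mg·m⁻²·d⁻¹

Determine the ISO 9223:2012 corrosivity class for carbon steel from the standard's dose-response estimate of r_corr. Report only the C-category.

carbon steel: temperature factor f = +0.150·(-22.4) = -3.3600
  SO₂ term: 1.77·42.3^0.52·exp(0.02·75-3.3600) = 1.931
  Sd branch = 0.102·Sd^0.62·e^(0.033·RH+0.04·T) = 36.56 μm/a
  sum: 1.931 + 36.56 → r_corr = 38.5 μm/a
Category bounds: 25…50 μm/a bracket r_corr ⇒ C3

C3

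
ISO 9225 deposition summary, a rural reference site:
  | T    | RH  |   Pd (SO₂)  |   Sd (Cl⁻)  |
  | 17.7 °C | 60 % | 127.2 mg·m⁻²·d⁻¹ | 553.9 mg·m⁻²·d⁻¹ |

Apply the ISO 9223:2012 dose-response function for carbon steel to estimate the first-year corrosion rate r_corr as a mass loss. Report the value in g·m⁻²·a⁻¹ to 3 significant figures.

r_corr = 969 g·m⁻²·a⁻¹

carbon steel: temperature factor f = -0.054·(7.7) = -0.4158
  Pd branch = 1.77·Pd^0.52·e^(0.02·RH+f) = 48.18 μm/a
  Cl⁻ term: 0.102·553.9^0.62·exp(0.033·60+0.04·17.7) = 75.32
  sum: 48.18 + 75.32 → r_corr = 123.5 μm/a
Convert to mass loss: 123.5 μm/a × 7.85 g/cm³ = 969.5 g·m⁻²·a⁻¹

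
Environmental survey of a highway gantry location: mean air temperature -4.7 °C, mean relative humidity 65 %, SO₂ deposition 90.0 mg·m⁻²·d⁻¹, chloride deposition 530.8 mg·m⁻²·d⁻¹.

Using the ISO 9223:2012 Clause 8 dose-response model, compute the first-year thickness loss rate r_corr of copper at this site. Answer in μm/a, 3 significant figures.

copper: T≤10 °C ⇒ hinge +0.126·(-4.7−10) = -1.8522
  Pd branch = 0.0053·Pd^0.26·e^(0.059·RH+f) = 0.124 μm/a
  Cl⁻ term: 0.01025·530.8^0.27·exp(0.036·65+0.049·-4.7) = 0.4599
  r_corr = 0.124 + 0.4599 = 0.5839 μm/a

r_corr = 0.584 μm/a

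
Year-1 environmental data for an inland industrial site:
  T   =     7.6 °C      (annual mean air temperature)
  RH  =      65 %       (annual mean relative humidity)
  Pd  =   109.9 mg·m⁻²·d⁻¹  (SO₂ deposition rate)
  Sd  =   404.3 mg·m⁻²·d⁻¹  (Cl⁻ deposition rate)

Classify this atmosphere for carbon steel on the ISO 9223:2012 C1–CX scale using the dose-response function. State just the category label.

carbon steel: T≤10 °C ⇒ hinge +0.150·(7.6−10) = -0.3600
  sulphur-dioxide contribution → 52.18 μm/a
  chloride contribution → 48.79 μm/a
  ⇒ r_corr(carbon steel) = 101 μm/a
101 μm/a falls in (80, 200] for carbon steel → category C5

C5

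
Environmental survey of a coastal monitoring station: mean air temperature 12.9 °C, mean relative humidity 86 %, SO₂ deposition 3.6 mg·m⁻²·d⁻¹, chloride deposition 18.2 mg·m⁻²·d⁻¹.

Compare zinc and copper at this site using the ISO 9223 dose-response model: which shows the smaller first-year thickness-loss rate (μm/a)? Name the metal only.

zinc

zinc: f(T) = -0.071·(T−10) [T>10 °C] = -0.2059
  sulphur-dioxide contribution → 0.9639 μm/a
  chloride contribution → 0.5449 μm/a
  ⇒ r_corr(zinc) = 1.509 μm/a
copper: f(T) = -0.080·(T−10) [T>10 °C] = -0.2320
  sulphur-dioxide contribution → 0.9371 μm/a
  chloride contribution → 0.9333 μm/a
  total first-year rate 1.87 μm/a
Ordering by μm/a: copper (1.87) > zinc (1.51)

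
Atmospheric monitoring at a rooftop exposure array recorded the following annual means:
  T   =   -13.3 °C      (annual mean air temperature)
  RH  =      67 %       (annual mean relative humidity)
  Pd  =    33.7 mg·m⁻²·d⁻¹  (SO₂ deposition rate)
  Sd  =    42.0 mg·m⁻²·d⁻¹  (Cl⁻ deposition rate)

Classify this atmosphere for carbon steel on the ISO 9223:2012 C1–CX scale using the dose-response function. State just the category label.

carbon steel: f(T) = +0.150·(T−10) [T≤10 °C] = -3.4950
  SO₂ term: 1.77·33.7^0.52·exp(0.02·67-3.4950) = 1.278
  Cl⁻ term: 0.102·42.0^0.62·exp(0.033·67+0.04·-13.3) = 5.549
  r_corr = 1.278 + 5.549 = 6.826 μm/a
Category bounds: 1.3…25 μm/a bracket r_corr ⇒ C2

C2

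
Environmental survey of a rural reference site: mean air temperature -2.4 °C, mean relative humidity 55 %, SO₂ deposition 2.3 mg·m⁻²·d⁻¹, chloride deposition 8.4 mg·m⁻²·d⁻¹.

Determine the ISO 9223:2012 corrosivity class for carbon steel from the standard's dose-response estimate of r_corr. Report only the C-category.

C2

carbon steel: T≤10 °C ⇒ hinge +0.150·(-2.4−10) = -1.8600
  Pd branch = 1.77·Pd^0.52·e^(0.02·RH+f) = 1.276 μm/a
  Cl⁻ term: 0.102·8.4^0.62·exp(0.033·55+0.04·-2.4) = 2.129
  r_corr = 1.276 + 2.129 = 3.406 μm/a
3.41 μm/a falls in (1.3, 25] for carbon steel → category C2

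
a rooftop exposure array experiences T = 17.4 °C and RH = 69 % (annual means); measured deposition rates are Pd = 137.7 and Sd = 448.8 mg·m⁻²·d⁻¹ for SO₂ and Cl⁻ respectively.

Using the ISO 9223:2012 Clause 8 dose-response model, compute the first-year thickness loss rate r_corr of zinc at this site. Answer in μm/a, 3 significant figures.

r_corr = 5.92 μm/a

zinc: T>10 °C ⇒ hinge -0.071·(17.4−10) = -0.5254
  SO₂ term: 0.0129·137.7^0.44·exp(0.046·69-0.5254) = 1.592
  Sd branch = 0.0175·Sd^0.57·e^(0.008·RH+0.085·T) = 4.333 μm/a
  sum: 1.592 + 4.333 → r_corr = 5.925 μm/a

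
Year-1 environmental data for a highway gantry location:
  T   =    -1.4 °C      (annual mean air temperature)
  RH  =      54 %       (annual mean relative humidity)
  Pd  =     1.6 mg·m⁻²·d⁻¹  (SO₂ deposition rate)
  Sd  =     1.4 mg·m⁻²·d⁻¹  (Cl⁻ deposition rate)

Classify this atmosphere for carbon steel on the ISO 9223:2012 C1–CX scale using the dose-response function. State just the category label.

C2

carbon steel: temperature factor f = +0.150·(-11.4) = -1.7100
  SO₂ term: 1.77·1.6^0.52·exp(0.02·54-1.7100) = 1.204
  Cl⁻ term: 0.102·1.4^0.62·exp(0.033·54+0.04·-1.4) = 0.706
  sum: 1.204 + 0.706 → r_corr = 1.91 μm/a
ISO 9223 Table 2 (carbon steel): 1.3 < 1.91 ≤ 25 μm/a ⇒ C2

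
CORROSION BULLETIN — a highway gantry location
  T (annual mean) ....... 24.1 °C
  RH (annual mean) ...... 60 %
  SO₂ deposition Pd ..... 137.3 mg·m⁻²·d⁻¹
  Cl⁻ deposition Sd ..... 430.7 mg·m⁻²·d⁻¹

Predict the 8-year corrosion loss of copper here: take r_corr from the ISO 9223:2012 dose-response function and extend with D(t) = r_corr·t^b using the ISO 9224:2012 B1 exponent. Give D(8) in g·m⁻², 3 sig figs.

D(8) = 61.0 g·m⁻²

copper: temperature factor f = -0.080·(14.1) = -1.1280
  sulphur-dioxide contribution → 0.2126 μm/a
  chloride contribution → 1.489 μm/a
  ⇒ r_corr(copper) = 1.702 μm/a
Long-term exponent b (ISO 9224 Table 2, B1) = 0.667
  D(8) = 1.702 × 8^0.667 = 1.702 × 4.003 = 6.811 μm
  Mass loss = 6.811 μm × 8.96 g/cm³ = 61.03 g·m⁻²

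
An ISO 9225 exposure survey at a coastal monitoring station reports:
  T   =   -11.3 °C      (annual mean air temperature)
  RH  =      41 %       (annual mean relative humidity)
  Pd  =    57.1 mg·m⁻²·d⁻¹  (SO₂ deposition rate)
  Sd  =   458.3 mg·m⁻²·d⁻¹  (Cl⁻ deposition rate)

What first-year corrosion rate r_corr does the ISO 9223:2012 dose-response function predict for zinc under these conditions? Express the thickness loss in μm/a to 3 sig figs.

zinc: temperature factor f = +0.038·(-21.3) = -0.8094
  SO₂ term: 0.0129·57.1^0.44·exp(0.046·41-0.8094) = 0.2244
  Sd branch = 0.0175·Sd^0.57·e^(0.008·RH+0.085·T) = 0.3056 μm/a
  sum: 0.2244 + 0.3056 → r_corr = 0.5301 μm/a

r_corr = 0.530 μm/a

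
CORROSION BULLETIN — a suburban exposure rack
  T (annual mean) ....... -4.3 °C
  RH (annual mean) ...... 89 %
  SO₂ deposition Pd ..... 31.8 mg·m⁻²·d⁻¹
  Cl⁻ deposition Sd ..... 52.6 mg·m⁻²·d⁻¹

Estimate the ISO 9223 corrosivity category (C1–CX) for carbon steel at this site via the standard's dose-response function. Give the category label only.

C3

carbon steel: temperature factor f = +0.150·(-14.3) = -2.1450
  SO₂ term: 1.77·31.8^0.52·exp(0.02·89-2.1450) = 7.425
  Sd branch = 0.102·Sd^0.62·e^(0.033·RH+0.04·T) = 18.9 μm/a
  r_corr = 7.425 + 18.9 = 26.32 μm/a
Category bounds: 25…50 μm/a bracket r_corr ⇒ C3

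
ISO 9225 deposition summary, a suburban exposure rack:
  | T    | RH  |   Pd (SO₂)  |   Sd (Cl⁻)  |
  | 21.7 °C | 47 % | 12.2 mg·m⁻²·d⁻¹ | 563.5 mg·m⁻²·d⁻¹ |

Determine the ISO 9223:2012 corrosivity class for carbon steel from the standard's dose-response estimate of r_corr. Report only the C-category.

C4

carbon steel: T>10 °C ⇒ hinge -0.054·(21.7−10) = -0.6318
  SO₂ term: 1.77·12.2^0.52·exp(0.02·47-0.6318) = 8.846
  Sd branch = 0.102·Sd^0.62·e^(0.033·RH+0.04·T) = 58.17 μm/a
  r_corr = 8.846 + 58.17 = 67.02 μm/a
ISO 9223 Table 2 (carbon steel): 50 < 67 ≤ 80 μm/a ⇒ C4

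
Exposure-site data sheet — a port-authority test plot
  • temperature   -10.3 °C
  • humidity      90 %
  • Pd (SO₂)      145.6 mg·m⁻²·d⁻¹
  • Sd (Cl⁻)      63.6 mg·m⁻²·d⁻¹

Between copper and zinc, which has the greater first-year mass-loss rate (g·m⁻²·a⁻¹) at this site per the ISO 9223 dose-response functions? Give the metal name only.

copper: temperature factor f = +0.126·(-20.3) = -2.5578
  sulphur-dioxide contribution → 0.3034 μm/a
  chloride contribution → 0.4848 μm/a
  total first-year rate 0.7882 μm/a
  mass loss = 0.7882 μm/a × 8.96 g/cm³ = 7.062 g·m⁻²·a⁻¹
zinc: f(T) = +0.038·(T−10) [T≤10 °C] = -0.7714
  sulphur-dioxide contribution → 3.352 μm/a
  chloride contribution → 0.1598 μm/a
  ⇒ r_corr(zinc) = 3.512 μm/a
  mass loss = 3.512 μm/a × 7.14 g/cm³ = 25.08 g·m⁻²·a⁻¹
Ordering by g·m⁻²·a⁻¹: zinc (25.1) > copper (7.06)

zinc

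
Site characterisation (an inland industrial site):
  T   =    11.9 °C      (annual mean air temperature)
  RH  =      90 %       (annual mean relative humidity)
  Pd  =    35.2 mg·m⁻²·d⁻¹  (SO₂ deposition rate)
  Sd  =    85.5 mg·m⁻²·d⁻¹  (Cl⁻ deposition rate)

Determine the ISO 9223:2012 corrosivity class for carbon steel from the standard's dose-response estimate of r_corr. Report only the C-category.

carbon steel: temperature factor f = -0.054·(1.9) = -0.1026
  SO₂ term: 1.77·35.2^0.52·exp(0.02·90-0.1026) = 61.57
  Sd branch = 0.102·Sd^0.62·e^(0.033·RH+0.04·T) = 50.47 μm/a
  r_corr = 61.57 + 50.47 = 112 μm/a
112 μm/a falls in (80, 200] for carbon steel → category C5

C5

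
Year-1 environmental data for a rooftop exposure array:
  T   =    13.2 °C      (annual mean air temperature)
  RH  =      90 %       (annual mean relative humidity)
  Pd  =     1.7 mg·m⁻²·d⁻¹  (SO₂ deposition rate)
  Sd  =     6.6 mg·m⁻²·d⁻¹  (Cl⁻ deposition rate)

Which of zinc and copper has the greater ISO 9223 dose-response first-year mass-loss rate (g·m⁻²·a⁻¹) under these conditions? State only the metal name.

copper

zinc: T>10 °C ⇒ hinge -0.071·(13.2−10) = -0.2272
  sulphur-dioxide contribution → 0.8153 μm/a
  chloride contribution → 0.3237 μm/a
  ⇒ r_corr(zinc) = 1.139 μm/a
  mass loss = 1.139 μm/a × 7.14 g/cm³ = 8.132 g·m⁻²·a⁻¹
copper: f(T) = -0.080·(T−10) [T>10 °C] = -0.2560
  sulphur-dioxide contribution → 0.9531 μm/a
  chloride contribution → 0.8318 μm/a
  total first-year rate 1.785 μm/a
  mass loss = 1.785 μm/a × 8.96 g/cm³ = 15.99 g·m⁻²·a⁻¹
Ordering by g·m⁻²·a⁻¹: copper (16) > zinc (8.13)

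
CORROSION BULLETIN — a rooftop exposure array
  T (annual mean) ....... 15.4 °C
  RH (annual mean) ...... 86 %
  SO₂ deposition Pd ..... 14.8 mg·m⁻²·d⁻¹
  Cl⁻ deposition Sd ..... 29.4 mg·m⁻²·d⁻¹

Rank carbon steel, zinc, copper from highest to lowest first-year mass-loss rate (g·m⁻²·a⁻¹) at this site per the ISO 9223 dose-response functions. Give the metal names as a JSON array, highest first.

carbon steel: temperature factor f = -0.054·(5.4) = -0.2916
  sulphur-dioxide contribution → 29.98 μm/a
  chloride contribution → 26.24 μm/a
  total first-year rate 56.23 μm/a
  mass loss = 56.23 μm/a × 7.85 g/cm³ = 441.4 g·m⁻²·a⁻¹
zinc: temperature factor f = -0.071·(5.4) = -0.3834
  sulphur-dioxide contribution → 1.503 μm/a
  chloride contribution → 0.8857 μm/a
  ⇒ r_corr(zinc) = 2.389 μm/a
  mass loss = 2.389 μm/a × 7.14 g/cm³ = 17.06 g·m⁻²·a⁻¹
copper: f(T) = -0.080·(T−10) [T>10 °C] = -0.4320
  sulphur-dioxide contribution → 1.108 μm/a
  chloride contribution → 1.201 μm/a
  total first-year rate 2.309 μm/a
  mass loss = 2.309 μm/a × 8.96 g/cm³ = 20.69 g·m⁻²·a⁻¹
Ordering by g·m⁻²·a⁻¹: carbon steel (441) > copper (20.7) > zinc (17.1)

["carbon steel", "copper", "zinc"]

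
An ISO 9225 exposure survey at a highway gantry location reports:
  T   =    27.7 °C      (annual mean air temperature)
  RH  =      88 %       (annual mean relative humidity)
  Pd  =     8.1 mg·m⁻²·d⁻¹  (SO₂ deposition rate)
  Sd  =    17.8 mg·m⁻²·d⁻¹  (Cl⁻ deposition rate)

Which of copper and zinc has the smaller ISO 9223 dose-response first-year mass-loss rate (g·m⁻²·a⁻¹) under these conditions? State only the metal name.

copper: f(T) = -0.080·(T−10) [T>10 °C] = -1.4160
  sulphur-dioxide contribution → 0.3985 μm/a
  chloride contribution → 2.059 μm/a
  ⇒ r_corr(copper) = 2.457 μm/a
  mass loss = 2.457 μm/a × 8.96 g/cm³ = 22.02 g·m⁻²·a⁻¹
zinc: T>10 °C ⇒ hinge -0.071·(27.7−10) = -1.2567
  sulphur-dioxide contribution → 0.5279 μm/a
  chloride contribution → 1.923 μm/a
  ⇒ r_corr(zinc) = 2.451 μm/a
  mass loss = 2.451 μm/a × 7.14 g/cm³ = 17.5 g·m⁻²·a⁻¹
Ordering by g·m⁻²·a⁻¹: copper (22) > zinc (17.5)

zinc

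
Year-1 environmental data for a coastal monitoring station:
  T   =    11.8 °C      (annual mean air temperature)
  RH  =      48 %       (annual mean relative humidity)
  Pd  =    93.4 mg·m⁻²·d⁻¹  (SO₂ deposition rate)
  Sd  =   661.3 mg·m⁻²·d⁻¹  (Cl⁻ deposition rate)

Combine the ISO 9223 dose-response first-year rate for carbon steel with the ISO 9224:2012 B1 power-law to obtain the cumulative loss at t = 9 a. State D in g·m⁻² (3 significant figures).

carbon steel: T>10 °C ⇒ hinge -0.054·(11.8−10) = -0.0972
  sulphur-dioxide contribution → 44.39 μm/a
  chloride contribution → 44.68 μm/a
  ⇒ r_corr(carbon steel) = 89.07 μm/a
Long-term exponent b (ISO 9224 Table 2, B1) = 0.523
  D(9) = 89.07 × 9^0.523 = 89.07 × 3.156 = 281.1 μm
  Mass loss = 281.1 μm × 7.85 g/cm³ = 2206 g·m⁻²

D(9) = 2.21e+03 g·m⁻²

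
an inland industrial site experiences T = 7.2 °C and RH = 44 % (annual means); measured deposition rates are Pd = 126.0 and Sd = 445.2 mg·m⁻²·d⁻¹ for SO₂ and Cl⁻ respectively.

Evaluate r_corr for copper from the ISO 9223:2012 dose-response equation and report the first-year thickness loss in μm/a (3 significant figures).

copper: temperature factor f = +0.126·(-2.8) = -0.3528
  SO₂ term: 0.0053·126.0^0.26·exp(0.059·44-0.3528) = 0.1756
  Sd branch = 0.01025·Sd^0.27·e^(0.036·RH+0.049·T) = 0.369 μm/a
  r_corr = 0.1756 + 0.369 = 0.5446 μm/a

r_corr = 0.545 μm/a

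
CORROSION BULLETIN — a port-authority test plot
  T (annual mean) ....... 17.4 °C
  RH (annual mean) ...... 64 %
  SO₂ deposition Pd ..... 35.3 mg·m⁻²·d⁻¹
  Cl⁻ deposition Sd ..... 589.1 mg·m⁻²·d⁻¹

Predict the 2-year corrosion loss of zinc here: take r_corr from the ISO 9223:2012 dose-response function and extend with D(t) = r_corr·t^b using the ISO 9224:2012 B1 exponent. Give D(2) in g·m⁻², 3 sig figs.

D(2) = 69.7 g·m⁻²

zinc: f(T) = -0.071·(T−10) [T>10 °C] = -0.5254
  SO₂ term: 0.0129·35.3^0.44·exp(0.046·64-0.5254) = 0.695
  Cl⁻ term: 0.0175·589.1^0.57·exp(0.008·64+0.085·17.4) = 4.861
  r_corr = 0.695 + 4.861 = 5.556 μm/a
ISO 9224: D(t) = r_corr · t^b with b = 0.813 (zinc, B1)
  D(2) = 5.556 × 2^0.813 = 5.556 × 1.757 = 9.761 μm
  Mass loss = 9.761 μm × 7.14 g/cm³ = 69.69 g·m⁻²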